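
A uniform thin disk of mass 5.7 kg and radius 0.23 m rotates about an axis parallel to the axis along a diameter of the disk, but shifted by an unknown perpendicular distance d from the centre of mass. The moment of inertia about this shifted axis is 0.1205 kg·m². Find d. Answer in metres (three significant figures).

0.0890

About the centre-of-mass axis, I_cm = (1/4)MR² = (1/4)(5.7)(0.23)² = 0.075383 kg·m².
Parallel axis theorem: I = I_cm + Md², so Md² = 0.1205 − 0.075383 = 0.045117 kg·m².
d = √(0.045117 / 5.7) = 0.088968 m.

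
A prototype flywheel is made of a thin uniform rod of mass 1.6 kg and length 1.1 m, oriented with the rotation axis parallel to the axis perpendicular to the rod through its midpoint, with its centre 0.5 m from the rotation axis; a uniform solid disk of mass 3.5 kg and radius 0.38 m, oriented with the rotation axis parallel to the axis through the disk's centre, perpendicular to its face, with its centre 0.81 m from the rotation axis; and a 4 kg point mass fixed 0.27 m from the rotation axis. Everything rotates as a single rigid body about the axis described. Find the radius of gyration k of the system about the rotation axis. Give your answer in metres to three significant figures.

Thin rod: I_cm = (1/12)ML² = (1/12)(1.6)(1.1)² = 0.16133 kg m^2; centre at d = 0.5 m, so I = I_cm + Md² gives I = 0.16133 + (1.6)(0.5)² = 0.56133 kg m^2.
Solid disk: I_cm = (1/2)MR² = (1/2)(3.5)(0.38)² = 0.2527 kg m^2; centre at d = 0.81 m, so I = I_cm + Md² gives I = 0.2527 + (3.5)(0.81)² = 2.5491 kg m^2.
Point mass: I_cm = 0; centre at d = 0.27 m, so I = I_cm + Md² gives I = 0 + (4)(0.27)² = 0.2916 kg m^2.
Total I = 3.402 kg m^2; total mass M = 9.1 kg.
k = √(I/M) = √(3.402/9.1) = 0.61143 m.

0.611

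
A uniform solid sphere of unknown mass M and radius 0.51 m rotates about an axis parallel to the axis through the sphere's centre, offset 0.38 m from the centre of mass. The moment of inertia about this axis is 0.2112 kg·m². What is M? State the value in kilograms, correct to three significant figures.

0.850

I = I_cm + Md² = (2/5)MR² + Md² = M·[0.4·(0.51)² + (0.38)²] = M·0.24844.
So M = 0.2112 / 0.24844 = 0.8501 kg.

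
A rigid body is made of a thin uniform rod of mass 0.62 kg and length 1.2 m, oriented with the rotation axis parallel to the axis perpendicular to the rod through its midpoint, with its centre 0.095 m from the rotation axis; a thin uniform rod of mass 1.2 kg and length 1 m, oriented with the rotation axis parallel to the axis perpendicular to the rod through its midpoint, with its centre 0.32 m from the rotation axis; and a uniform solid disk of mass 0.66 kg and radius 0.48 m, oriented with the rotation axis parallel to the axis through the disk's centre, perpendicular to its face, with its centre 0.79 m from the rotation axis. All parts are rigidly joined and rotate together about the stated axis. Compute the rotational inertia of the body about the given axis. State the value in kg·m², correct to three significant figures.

0.791

Thin rod: I_cm = (1/12)ML² = (1/12)(0.62)(1.2)² = 0.0744 kg·m²; centre at d = 0.095 m, so the parallel axis theorem gives I = 0.0744 + (0.62)(0.095)² = 0.079995 kg·m².
Thin rod: I_cm = (1/12)ML² = (1/12)(1.2)(1)² = 0.1 kg·m²; centre at d = 0.32 m, so the parallel axis theorem gives I = 0.1 + (1.2)(0.32)² = 0.22288 kg·m².
Solid disk: I_cm = (1/2)MR² = (1/2)(0.66)(0.48)² = 0.076032 kg·m²; centre at d = 0.79 m, so the parallel axis theorem gives I = 0.076032 + (0.66)(0.79)² = 0.48794 kg·m².
Total I = 0.079995 + 0.22288 + 0.48794 = 0.79081 kg·m².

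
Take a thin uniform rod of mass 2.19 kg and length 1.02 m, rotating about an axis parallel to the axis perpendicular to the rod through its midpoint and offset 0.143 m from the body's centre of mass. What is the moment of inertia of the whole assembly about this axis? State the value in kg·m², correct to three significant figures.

I_cm = (1/12)ML² = (1/12)(2.19)(1.02)² = 0.18987 kg·m²; centre at d = 0.143 m, so the parallel axis theorem gives I = 0.18987 + (2.19)(0.143)² = 0.23466 kg·m².

0.235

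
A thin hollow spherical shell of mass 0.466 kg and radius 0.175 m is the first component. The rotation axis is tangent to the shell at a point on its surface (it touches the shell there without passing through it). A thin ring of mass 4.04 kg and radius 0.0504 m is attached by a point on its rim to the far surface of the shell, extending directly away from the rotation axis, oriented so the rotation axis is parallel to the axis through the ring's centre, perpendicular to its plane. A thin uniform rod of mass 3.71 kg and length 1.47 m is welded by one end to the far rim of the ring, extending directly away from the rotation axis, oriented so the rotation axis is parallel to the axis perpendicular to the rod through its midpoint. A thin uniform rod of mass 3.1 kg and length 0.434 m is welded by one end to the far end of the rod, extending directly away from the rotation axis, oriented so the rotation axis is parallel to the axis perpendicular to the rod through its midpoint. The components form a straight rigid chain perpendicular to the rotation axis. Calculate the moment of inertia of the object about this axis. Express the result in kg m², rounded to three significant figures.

Spherical shell: I_cm = (2/3)MR² = (2/3)(0.466)(0.175)² = 0.0095142 kg m²; centre at d = 0.175 m, so I = I_cm + Md² gives I = 0.0095142 + (0.466)(0.175)² = 0.023785 kg m².
Thin ring: I_cm = MR² = (4.04)(0.0504)² = 0.010262 kg m²; centre at d = 0.175 + 0.175 + 0.0504 = 0.4004 m, so I = I_cm + Md² gives I = 0.010262 + (4.04)(0.4004)² = 0.65796 kg m².
Thin rod: I_cm = (1/12)ML² = (1/12)(3.71)(1.47)² = 0.66808 kg m²; centre at d = 0.175 + 0.175 + 0.0504 + 0.0504 + 0.735 = 1.1858 m, so I = I_cm + Md² gives I = 0.66808 + (3.71)(1.1858)² = 5.8848 kg m².
Thin rod: I_cm = (1/12)ML² = (1/12)(3.1)(0.434)² = 0.048659 kg m²; centre at d = 0.175 + 0.175 + 0.0504 + 0.0504 + 0.735 + 0.735 + 0.217 = 2.1378 m, so I = I_cm + Md² gives I = 0.048659 + (3.1)(2.1378)² = 14.216 kg m².
Total I = 0.023785 + 0.65796 + 5.8848 + 14.216 = 20.783 kg m².

20.8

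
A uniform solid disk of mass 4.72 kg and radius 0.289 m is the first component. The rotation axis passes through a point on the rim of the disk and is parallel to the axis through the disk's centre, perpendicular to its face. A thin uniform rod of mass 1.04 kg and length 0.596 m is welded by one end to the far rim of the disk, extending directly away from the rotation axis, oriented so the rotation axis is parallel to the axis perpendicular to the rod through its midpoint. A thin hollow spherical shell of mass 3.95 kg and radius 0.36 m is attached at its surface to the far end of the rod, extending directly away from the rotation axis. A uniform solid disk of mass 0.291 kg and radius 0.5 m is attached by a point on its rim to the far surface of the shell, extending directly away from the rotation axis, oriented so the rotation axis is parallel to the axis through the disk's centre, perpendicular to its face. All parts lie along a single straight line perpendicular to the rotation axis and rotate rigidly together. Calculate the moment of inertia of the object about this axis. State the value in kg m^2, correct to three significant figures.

12.8

Solid disk: I_cm = (1/2)MR² = (1/2)(4.72)(0.289)² = 0.19711 kg m^2; centre at d = 0.289 m, so the parallel axis theorem gives I = 0.19711 + (4.72)(0.289)² = 0.59133 kg m^2.
Thin rod: I_cm = (1/12)ML² = (1/12)(1.04)(0.596)² = 0.030785 kg m^2; centre at d = 0.289 + 0.289 + 0.298 = 0.876 m, so the parallel axis theorem gives I = 0.030785 + (1.04)(0.876)² = 0.82886 kg m^2.
Spherical shell: I_cm = (2/3)MR² = (2/3)(3.95)(0.36)² = 0.34128 kg m^2; centre at d = 0.289 + 0.289 + 0.298 + 0.298 + 0.36 = 1.534 m, so the parallel axis theorem gives I = 0.34128 + (3.95)(1.534)² = 9.6362 kg m^2.
Solid disk: I_cm = (1/2)MR² = (1/2)(0.291)(0.5)² = 0.036375 kg m^2; centre at d = 0.289 + 0.289 + 0.298 + 0.298 + 0.36 + 0.36 + 0.5 = 2.394 m, so the parallel axis theorem gives I = 0.036375 + (0.291)(2.394)² = 1.7042 kg m^2.
Total I = 0.59133 + 0.82886 + 9.6362 + 1.7042 = 12.761 kg m^2.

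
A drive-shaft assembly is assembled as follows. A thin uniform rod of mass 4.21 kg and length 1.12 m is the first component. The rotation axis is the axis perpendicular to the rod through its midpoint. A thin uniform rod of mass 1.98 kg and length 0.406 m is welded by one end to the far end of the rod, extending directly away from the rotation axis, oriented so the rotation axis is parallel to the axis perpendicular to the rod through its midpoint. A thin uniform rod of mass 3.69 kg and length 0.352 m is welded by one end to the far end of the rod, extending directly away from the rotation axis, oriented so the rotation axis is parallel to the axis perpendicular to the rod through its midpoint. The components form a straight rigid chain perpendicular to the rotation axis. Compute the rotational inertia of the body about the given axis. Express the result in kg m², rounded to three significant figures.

Thin rod: I_cm = (1/12)ML² = (1/12)(4.21)(1.12)² = 0.44009 kg m²; axis through the centre, so I = 0.44009 kg m².
Thin rod: I_cm = (1/12)ML² = (1/12)(1.98)(0.406)² = 0.027198 kg m²; centre at d = 0.56 + 0.203 = 0.763 m, so I = I_cm + Md² gives I = 0.027198 + (1.98)(0.763)² = 1.1799 kg m².
Thin rod: I_cm = (1/12)ML² = (1/12)(3.69)(0.352)² = 0.0381 kg m²; centre at d = 0.56 + 0.203 + 0.203 + 0.176 = 1.142 m, so I = I_cm + Md² gives I = 0.0381 + (3.69)(1.142)² = 4.8505 kg m².
Total I = 0.44009 + 1.1799 + 4.8505 = 6.4704 kg m².

6.47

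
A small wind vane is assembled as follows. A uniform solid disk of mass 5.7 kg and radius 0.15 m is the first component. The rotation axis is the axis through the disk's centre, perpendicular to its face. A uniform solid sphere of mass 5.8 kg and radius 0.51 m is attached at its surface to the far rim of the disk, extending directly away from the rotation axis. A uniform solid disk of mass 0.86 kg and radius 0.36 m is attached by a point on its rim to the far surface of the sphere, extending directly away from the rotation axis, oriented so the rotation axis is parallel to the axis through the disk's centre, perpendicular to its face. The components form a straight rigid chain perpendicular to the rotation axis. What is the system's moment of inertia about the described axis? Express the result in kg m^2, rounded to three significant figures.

Solid disk: I_cm = (1/2)MR² = (1/2)(5.7)(0.15)² = 0.064125 kg m^2; axis through the centre, so I = 0.064125 kg m^2.
Solid sphere: I_cm = (2/5)MR² = (2/5)(5.8)(0.51)² = 0.60343 kg m^2; centre at d = 0.15 + 0.51 = 0.66 m, so the parallel axis theorem gives I = 0.60343 + (5.8)(0.66)² = 3.1299 kg m^2.
Solid disk: I_cm = (1/2)MR² = (1/2)(0.86)(0.36)² = 0.055728 kg m^2; centre at d = 0.15 + 0.51 + 0.51 + 0.36 = 1.53 m, so the parallel axis theorem gives I = 0.055728 + (0.86)(1.53)² = 2.0689 kg m^2.
Total I = 0.064125 + 3.1299 + 2.0689 = 5.2629 kg m^2.

5.26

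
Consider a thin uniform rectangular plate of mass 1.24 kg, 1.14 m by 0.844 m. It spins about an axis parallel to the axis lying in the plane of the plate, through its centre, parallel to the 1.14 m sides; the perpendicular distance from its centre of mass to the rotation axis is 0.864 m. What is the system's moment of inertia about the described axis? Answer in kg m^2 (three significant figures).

I_cm = (1/12)Mb² = (1/12)(1.24)(0.844)² = 0.073608 kg m^2; centre at d = 0.864 m, so the parallel axis theorem gives I = 0.073608 + (1.24)(0.864)² = 0.99926 kg m^2.

0.999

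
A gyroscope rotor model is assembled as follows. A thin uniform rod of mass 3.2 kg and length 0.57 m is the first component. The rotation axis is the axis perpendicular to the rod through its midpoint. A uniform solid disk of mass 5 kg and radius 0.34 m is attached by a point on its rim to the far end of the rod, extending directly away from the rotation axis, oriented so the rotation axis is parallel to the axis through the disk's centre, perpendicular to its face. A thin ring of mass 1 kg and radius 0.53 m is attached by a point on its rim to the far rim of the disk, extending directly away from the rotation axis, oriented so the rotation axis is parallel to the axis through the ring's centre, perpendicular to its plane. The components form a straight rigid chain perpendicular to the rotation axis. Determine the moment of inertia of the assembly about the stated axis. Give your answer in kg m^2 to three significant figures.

Thin rod: I_cm = (1/12)ML² = (1/12)(3.2)(0.57)² = 0.08664 kg m^2; axis through the centre, so I = 0.08664 kg m^2.
Solid disk: I_cm = (1/2)MR² = (1/2)(5)(0.34)² = 0.289 kg m^2; centre at d = 0.285 + 0.34 = 0.625 m, so I = I_cm + Md² gives I = 0.289 + (5)(0.625)² = 2.2421 kg m^2.
Thin ring: I_cm = MR² = (1)(0.53)² = 0.2809 kg m^2; centre at d = 0.285 + 0.34 + 0.34 + 0.53 = 1.495 m, so I = I_cm + Md² gives I = 0.2809 + (1)(1.495)² = 2.5159 kg m^2.
Total I = 0.08664 + 2.2421 + 2.5159 = 4.8447 kg m^2.

4.84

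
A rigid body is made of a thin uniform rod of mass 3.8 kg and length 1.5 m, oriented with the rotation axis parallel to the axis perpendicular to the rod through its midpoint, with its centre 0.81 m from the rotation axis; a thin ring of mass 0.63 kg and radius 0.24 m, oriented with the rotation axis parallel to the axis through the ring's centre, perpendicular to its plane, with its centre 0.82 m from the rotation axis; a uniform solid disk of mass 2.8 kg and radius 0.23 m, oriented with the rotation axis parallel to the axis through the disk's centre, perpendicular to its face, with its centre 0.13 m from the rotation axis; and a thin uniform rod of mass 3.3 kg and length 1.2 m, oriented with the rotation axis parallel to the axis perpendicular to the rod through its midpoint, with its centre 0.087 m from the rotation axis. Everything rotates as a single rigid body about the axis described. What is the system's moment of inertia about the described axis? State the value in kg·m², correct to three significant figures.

4.21

Thin rod: I_cm = (1/12)ML² = (1/12)(3.8)(1.5)² = 0.7125 kg·m²; centre at d = 0.81 m, so the parallel axis theorem gives I = 0.7125 + (3.8)(0.81)² = 3.2057 kg·m².
Thin ring: I_cm = MR² = (0.63)(0.24)² = 0.036288 kg·m²; centre at d = 0.82 m, so the parallel axis theorem gives I = 0.036288 + (0.63)(0.82)² = 0.4599 kg·m².
Solid disk: I_cm = (1/2)MR² = (1/2)(2.8)(0.23)² = 0.07406 kg·m²; centre at d = 0.13 m, so the parallel axis theorem gives I = 0.07406 + (2.8)(0.13)² = 0.12138 kg·m².
Thin rod: I_cm = (1/12)ML² = (1/12)(3.3)(1.2)² = 0.396 kg·m²; centre at d = 0.087 m, so the parallel axis theorem gives I = 0.396 + (3.3)(0.087)² = 0.42098 kg·m².
Total I = 3.2057 + 0.4599 + 0.12138 + 0.42098 = 4.2079 kg·m².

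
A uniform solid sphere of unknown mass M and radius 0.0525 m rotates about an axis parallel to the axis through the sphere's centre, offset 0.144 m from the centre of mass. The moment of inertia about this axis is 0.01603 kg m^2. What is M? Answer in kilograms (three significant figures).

I = I_cm + Md² = (2/5)MR² + Md² = M·[0.4·(0.0525)² + (0.144)²] = M·0.021838.
So M = 0.01603 / 0.021838 = 0.73402 kg.

0.734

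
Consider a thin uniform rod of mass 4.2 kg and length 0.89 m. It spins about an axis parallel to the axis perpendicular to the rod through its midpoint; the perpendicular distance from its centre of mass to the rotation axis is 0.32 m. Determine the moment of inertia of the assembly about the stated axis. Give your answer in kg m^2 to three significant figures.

I_cm = (1/12)ML² = (1/12)(4.2)(0.89)² = 0.27724 kg m^2; centre at d = 0.32 m, so I = I_cm + Md² gives I = 0.27724 + (4.2)(0.32)² = 0.70732 kg m^2.

0.707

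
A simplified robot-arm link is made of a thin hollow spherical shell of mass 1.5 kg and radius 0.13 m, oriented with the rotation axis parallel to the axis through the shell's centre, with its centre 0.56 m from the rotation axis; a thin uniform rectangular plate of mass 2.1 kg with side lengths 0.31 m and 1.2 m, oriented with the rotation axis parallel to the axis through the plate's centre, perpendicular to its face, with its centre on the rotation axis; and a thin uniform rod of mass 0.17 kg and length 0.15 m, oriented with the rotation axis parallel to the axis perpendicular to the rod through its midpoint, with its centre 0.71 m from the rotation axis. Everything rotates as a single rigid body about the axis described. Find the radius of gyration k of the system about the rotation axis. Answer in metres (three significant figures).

Spherical shell: I_cm = (2/3)MR² = (2/3)(1.5)(0.13)² = 0.0169 kg·m²; centre at d = 0.56 m, so I = I_cm + Md² gives I = 0.0169 + (1.5)(0.56)² = 0.4873 kg·m².
Rectangular plate: I_cm = (1/12)M(a²+b²) = (1/12)(2.1)[(0.31)² + (1.2)²] = 0.26882 kg·m²; axis through the centre, so I = 0.26882 kg·m².
Thin rod: I_cm = (1/12)ML² = (1/12)(0.17)(0.15)² = 0.00031875 kg·m²; centre at d = 0.71 m, so I = I_cm + Md² gives I = 0.00031875 + (0.17)(0.71)² = 0.086016 kg·m².
Total I = 0.84213 kg·m²; total mass M = 3.77 kg.
k = √(I/M) = √(0.84213/3.77) = 0.47263 m.

0.473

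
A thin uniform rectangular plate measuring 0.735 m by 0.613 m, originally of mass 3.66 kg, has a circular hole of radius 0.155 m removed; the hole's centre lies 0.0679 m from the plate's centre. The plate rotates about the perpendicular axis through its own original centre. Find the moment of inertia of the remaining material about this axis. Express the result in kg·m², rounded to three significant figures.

Unpierced body about its centre: I₀ = (1/12)M(a²+b²) = (1/12)(3.66)[(0.735)² + (0.613)²] = 0.27938 kg·m².
The removed disk has mass m = M·πr²/(ab) = (3.66)·π(0.155)²/(0.735·0.613) = 0.61312 kg (same uniform areal density).
Its moment of inertia about the rotation axis (parallel-axis theorem): I_hole = (1/2)mr² + md² = (1/2)(0.61312)(0.155)² + (0.61312)(0.0679)² = 0.010192 kg·m².
Treating the hole as negative mass, I = I₀ − I_hole = 0.27938 − 0.010192 = 0.26919 kg·m².

0.269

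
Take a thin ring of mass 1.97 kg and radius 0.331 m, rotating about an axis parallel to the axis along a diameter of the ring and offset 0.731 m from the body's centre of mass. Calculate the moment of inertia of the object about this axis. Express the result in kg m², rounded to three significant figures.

1.16

I_cm = (1/2)MR² = (1/2)(1.97)(0.331)² = 0.10792 kg m²; centre at d = 0.731 m, so I = I_cm + Md² gives I = 0.10792 + (1.97)(0.731)² = 1.1606 kg m².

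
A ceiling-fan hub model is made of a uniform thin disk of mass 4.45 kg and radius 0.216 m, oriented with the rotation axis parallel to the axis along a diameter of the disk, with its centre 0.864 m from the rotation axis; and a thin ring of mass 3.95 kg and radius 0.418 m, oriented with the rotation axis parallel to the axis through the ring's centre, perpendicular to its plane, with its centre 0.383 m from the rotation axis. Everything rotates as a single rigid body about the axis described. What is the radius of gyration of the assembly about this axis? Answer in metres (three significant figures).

Thin disk: I_cm = (1/4)MR² = (1/4)(4.45)(0.216)² = 0.051905 kg·m²; centre at d = 0.864 m, so the parallel axis theorem gives I = 0.051905 + (4.45)(0.864)² = 3.3738 kg·m².
Thin ring: I_cm = MR² = (3.95)(0.418)² = 0.69016 kg·m²; centre at d = 0.383 m, so the parallel axis theorem gives I = 0.69016 + (3.95)(0.383)² = 1.2696 kg·m².
Total I = 4.6434 kg·m²; total mass M = 8.4 kg.
k = √(I/M) = √(4.6434/8.4) = 0.7435 m.

0.743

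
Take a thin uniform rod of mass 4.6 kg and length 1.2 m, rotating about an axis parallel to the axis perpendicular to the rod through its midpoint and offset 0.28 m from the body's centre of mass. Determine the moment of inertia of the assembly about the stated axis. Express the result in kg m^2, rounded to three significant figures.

0.913

I_cm = (1/12)ML² = (1/12)(4.6)(1.2)² = 0.552 kg m^2; centre at d = 0.28 m, so I = I_cm + Md² gives I = 0.552 + (4.6)(0.28)² = 0.91264 kg m^2.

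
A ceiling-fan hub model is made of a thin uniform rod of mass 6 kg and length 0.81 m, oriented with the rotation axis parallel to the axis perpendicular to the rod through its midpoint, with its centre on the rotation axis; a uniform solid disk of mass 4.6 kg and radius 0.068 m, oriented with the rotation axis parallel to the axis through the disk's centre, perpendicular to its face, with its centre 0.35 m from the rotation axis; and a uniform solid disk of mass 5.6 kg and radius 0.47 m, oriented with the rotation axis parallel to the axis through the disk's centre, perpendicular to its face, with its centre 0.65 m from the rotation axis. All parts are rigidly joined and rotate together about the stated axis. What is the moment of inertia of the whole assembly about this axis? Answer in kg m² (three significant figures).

3.89

Thin rod: I_cm = (1/12)ML² = (1/12)(6)(0.81)² = 0.32805 kg m²; axis through the centre, so I = 0.32805 kg m².
Solid disk: I_cm = (1/2)MR² = (1/2)(4.6)(0.068)² = 0.010635 kg m²; centre at d = 0.35 m, so I = I_cm + Md² gives I = 0.010635 + (4.6)(0.35)² = 0.57414 kg m².
Solid disk: I_cm = (1/2)MR² = (1/2)(5.6)(0.47)² = 0.61852 kg m²; centre at d = 0.65 m, so I = I_cm + Md² gives I = 0.61852 + (5.6)(0.65)² = 2.9845 kg m².
Total I = 0.32805 + 0.57414 + 2.9845 = 3.8867 kg m².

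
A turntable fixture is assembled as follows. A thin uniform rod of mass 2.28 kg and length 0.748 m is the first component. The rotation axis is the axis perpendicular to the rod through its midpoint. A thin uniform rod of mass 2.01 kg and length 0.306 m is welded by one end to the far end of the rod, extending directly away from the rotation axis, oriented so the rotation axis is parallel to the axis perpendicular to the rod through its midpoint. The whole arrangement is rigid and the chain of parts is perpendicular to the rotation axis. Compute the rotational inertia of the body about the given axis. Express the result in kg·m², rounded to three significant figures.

Thin rod: I_cm = (1/12)ML² = (1/12)(2.28)(0.748)² = 0.10631 kg·m²; axis through the centre, so I = 0.10631 kg·m².
Thin rod: I_cm = (1/12)ML² = (1/12)(2.01)(0.306)² = 0.015684 kg·m²; centre at d = 0.374 + 0.153 = 0.527 m, so I = I_cm + Md² gives I = 0.015684 + (2.01)(0.527)² = 0.57392 kg·m².
Total I = 0.10631 + 0.57392 = 0.68023 kg·m².

0.680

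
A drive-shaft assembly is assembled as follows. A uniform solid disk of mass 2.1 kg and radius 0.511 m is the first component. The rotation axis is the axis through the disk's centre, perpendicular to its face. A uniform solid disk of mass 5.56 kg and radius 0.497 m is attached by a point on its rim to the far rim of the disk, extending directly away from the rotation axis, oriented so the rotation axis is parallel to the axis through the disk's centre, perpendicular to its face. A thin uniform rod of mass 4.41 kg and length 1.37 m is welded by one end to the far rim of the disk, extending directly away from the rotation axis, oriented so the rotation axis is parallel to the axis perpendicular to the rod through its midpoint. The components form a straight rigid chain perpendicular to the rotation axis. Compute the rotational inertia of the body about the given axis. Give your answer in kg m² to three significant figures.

Solid disk: I_cm = (1/2)MR² = (1/2)(2.1)(0.511)² = 0.27418 kg m²; axis through the centre, so I = 0.27418 kg m².
Solid disk: I_cm = (1/2)MR² = (1/2)(5.56)(0.497)² = 0.68669 kg m²; centre at d = 0.511 + 0.497 = 1.008 m, so the parallel axis theorem gives I = 0.68669 + (5.56)(1.008)² = 6.336 kg m².
Thin rod: I_cm = (1/12)ML² = (1/12)(4.41)(1.37)² = 0.68976 kg m²; centre at d = 0.511 + 0.497 + 0.497 + 0.685 = 2.19 m, so the parallel axis theorem gives I = 0.68976 + (4.41)(2.19)² = 21.841 kg m².
Total I = 0.27418 + 6.336 + 21.841 = 28.451 kg m².

28.5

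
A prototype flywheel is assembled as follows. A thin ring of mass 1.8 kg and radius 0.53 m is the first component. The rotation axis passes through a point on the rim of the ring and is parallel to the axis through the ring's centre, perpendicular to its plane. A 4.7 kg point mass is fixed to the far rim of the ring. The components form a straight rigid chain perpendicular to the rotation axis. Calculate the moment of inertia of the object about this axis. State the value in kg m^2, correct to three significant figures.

6.29

Thin ring: I_cm = MR² = (1.8)(0.53)² = 0.50562 kg m^2; centre at d = 0.53 m, so the parallel axis theorem gives I = 0.50562 + (1.8)(0.53)² = 1.0112 kg m^2.
Point mass: I_cm = 0; centre at d = 0.53 + 0.53 = 1.06 m, so the parallel axis theorem gives I = 0 + (4.7)(1.06)² = 5.2809 kg m^2.
Total I = 1.0112 + 5.2809 = 6.2922 kg m^2.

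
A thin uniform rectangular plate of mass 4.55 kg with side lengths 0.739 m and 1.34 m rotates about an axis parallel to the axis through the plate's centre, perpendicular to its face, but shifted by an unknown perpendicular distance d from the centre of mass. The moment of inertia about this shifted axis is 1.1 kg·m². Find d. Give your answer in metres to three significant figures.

0.216

About the centre-of-mass axis, I_cm = (1/12)M(a²+b²) = (1/12)(4.55)[(0.739)² + (1.34)²] = 0.8879 kg·m².
Parallel axis theorem: I = I_cm + Md², so Md² = 1.1 − 0.8879 = 0.2121 kg·m².
d = √(0.2121 / 4.55) = 0.2159 m.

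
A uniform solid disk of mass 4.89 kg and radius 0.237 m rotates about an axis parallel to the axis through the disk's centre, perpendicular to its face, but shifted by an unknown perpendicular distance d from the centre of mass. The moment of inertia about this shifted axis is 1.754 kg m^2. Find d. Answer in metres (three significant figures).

About the centre-of-mass axis, I_cm = (1/2)MR² = (1/2)(4.89)(0.237)² = 0.13733 kg m^2.
Parallel axis theorem: I = I_cm + Md², so Md² = 1.754 − 0.13733 = 1.6167 kg m^2.
d = √(1.6167 / 4.89) = 0.57498 m.

0.575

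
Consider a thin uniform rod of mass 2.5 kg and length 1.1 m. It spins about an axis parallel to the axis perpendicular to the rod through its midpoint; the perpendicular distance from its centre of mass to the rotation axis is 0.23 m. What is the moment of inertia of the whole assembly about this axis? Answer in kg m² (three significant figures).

I_cm = (1/12)ML² = (1/12)(2.5)(1.1)² = 0.25208 kg m²; centre at d = 0.23 m, so I = I_cm + Md² gives I = 0.25208 + (2.5)(0.23)² = 0.38433 kg m².

0.384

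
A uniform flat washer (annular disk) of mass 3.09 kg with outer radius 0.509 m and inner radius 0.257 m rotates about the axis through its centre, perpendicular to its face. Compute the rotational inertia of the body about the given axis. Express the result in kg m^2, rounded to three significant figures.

0.502

I_cm = (1/2)M(R²+r²) = (1/2)(3.09)[(0.509)² + (0.257)²] = 0.50233 kg m^2; axis through the centre, so I = 0.50233 kg m^2.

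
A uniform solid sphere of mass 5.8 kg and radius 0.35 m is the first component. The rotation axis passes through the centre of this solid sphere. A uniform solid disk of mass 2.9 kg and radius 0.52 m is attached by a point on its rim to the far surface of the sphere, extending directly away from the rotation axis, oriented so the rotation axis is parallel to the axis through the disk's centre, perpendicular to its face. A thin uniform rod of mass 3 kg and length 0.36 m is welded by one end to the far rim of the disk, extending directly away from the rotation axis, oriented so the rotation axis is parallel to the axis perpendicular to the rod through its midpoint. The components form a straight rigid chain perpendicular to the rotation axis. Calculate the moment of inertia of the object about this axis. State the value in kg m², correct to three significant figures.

10.3

Solid sphere: I_cm = (2/5)MR² = (2/5)(5.8)(0.35)² = 0.2842 kg m²; axis through the centre, so I = 0.2842 kg m².
Solid disk: I_cm = (1/2)MR² = (1/2)(2.9)(0.52)² = 0.39208 kg m²; centre at d = 0.35 + 0.52 = 0.87 m, so I = I_cm + Md² gives I = 0.39208 + (2.9)(0.87)² = 2.5871 kg m².
Thin rod: I_cm = (1/12)ML² = (1/12)(3)(0.36)² = 0.0324 kg m²; centre at d = 0.35 + 0.52 + 0.52 + 0.18 = 1.57 m, so I = I_cm + Md² gives I = 0.0324 + (3)(1.57)² = 7.4271 kg m².
Total I = 0.2842 + 2.5871 + 7.4271 = 10.298 kg m².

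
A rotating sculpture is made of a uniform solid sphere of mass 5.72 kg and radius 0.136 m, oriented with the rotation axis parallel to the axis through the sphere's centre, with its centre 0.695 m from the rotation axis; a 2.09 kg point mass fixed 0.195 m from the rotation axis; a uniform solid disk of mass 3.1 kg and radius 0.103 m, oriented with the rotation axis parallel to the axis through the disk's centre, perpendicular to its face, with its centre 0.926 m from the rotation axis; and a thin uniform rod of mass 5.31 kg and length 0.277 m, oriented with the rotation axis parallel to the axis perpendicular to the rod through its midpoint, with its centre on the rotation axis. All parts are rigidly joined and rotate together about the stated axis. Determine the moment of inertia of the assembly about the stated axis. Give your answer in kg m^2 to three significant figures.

Solid sphere: I_cm = (2/5)MR² = (2/5)(5.72)(0.136)² = 0.042319 kg m^2; centre at d = 0.695 m, so the parallel axis theorem gives I = 0.042319 + (5.72)(0.695)² = 2.8052 kg m^2.
Point mass: I_cm = 0; centre at d = 0.195 m, so the parallel axis theorem gives I = 0 + (2.09)(0.195)² = 0.079472 kg m^2.
Solid disk: I_cm = (1/2)MR² = (1/2)(3.1)(0.103)² = 0.016444 kg m^2; centre at d = 0.926 m, so the parallel axis theorem gives I = 0.016444 + (3.1)(0.926)² = 2.6746 kg m^2.
Thin rod: I_cm = (1/12)ML² = (1/12)(5.31)(0.277)² = 0.033953 kg m^2; axis through the centre, so I = 0.033953 kg m^2.
Total I = 2.8052 + 0.079472 + 2.6746 + 0.033953 = 5.5933 kg m^2.

5.59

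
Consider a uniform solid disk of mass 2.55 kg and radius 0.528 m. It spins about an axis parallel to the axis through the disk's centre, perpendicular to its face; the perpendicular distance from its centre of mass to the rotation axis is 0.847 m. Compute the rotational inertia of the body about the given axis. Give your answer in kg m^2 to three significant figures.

2.18

I_cm = (1/2)MR² = (1/2)(2.55)(0.528)² = 0.35545 kg m^2; centre at d = 0.847 m, so I = I_cm + Md² gives I = 0.35545 + (2.55)(0.847)² = 2.1848 kg m^2.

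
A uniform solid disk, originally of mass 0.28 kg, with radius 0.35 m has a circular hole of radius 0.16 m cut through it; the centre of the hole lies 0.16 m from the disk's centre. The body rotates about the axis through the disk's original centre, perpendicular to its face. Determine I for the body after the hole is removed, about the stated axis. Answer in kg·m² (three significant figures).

Unpierced body about its centre: I₀ = (1/2)MR² = (1/2)(0.28)(0.35)² = 0.01715 kg·m².
The removed disk has mass m = M·(r/R)² = (0.28)(0.16/0.35)² = 0.058514 kg (same uniform areal density).
Its moment of inertia about the rotation axis (parallel-axis theorem): I_hole = (1/2)mr² + md² = (1/2)(0.058514)(0.16)² + (0.058514)(0.16)² = 0.0022469 kg·m².
Treating the hole as negative mass, I = I₀ − I_hole = 0.01715 − 0.0022469 = 0.014903 kg·m².

0.0149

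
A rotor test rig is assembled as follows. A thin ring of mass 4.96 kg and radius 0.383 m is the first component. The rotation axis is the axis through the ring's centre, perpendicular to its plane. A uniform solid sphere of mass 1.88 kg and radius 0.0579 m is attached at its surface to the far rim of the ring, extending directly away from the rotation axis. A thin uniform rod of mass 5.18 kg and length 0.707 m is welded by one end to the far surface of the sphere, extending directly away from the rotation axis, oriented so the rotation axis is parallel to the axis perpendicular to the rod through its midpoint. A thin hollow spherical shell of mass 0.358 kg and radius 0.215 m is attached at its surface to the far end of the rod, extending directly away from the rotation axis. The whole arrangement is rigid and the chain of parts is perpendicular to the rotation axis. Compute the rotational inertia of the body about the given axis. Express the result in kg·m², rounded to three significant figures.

5.81

Thin ring: I_cm = MR² = (4.96)(0.383)² = 0.72758 kg·m²; axis through the centre, so I = 0.72758 kg·m².
Solid sphere: I_cm = (2/5)MR² = (2/5)(1.88)(0.0579)² = 0.002521 kg·m²; centre at d = 0.383 + 0.0579 = 0.4409 m, so the parallel axis theorem gives I = 0.002521 + (1.88)(0.4409)² = 0.36798 kg·m².
Thin rod: I_cm = (1/12)ML² = (1/12)(5.18)(0.707)² = 0.21577 kg·m²; centre at d = 0.383 + 0.0579 + 0.0579 + 0.3535 = 0.8523 m, so the parallel axis theorem gives I = 0.21577 + (5.18)(0.8523)² = 3.9786 kg·m².
Spherical shell: I_cm = (2/3)MR² = (2/3)(0.358)(0.215)² = 0.011032 kg·m²; centre at d = 0.383 + 0.0579 + 0.0579 + 0.3535 + 0.3535 + 0.215 = 1.4208 m, so the parallel axis theorem gives I = 0.011032 + (0.358)(1.4208)² = 0.73372 kg·m².
Total I = 0.72758 + 0.36798 + 3.9786 + 0.73372 = 5.8079 kg·m².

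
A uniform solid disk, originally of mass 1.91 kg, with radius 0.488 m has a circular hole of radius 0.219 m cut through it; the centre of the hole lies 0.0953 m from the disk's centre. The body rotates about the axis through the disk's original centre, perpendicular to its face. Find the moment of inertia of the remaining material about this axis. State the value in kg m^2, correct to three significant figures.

Unpierced body about its centre: I₀ = (1/2)MR² = (1/2)(1.91)(0.488)² = 0.22743 kg m^2.
The removed disk has mass m = M·(r/R)² = (1.91)(0.219/0.488)² = 0.38466 kg (same uniform areal density).
Its moment of inertia about the rotation axis (parallel-axis theorem): I_hole = (1/2)mr² + md² = (1/2)(0.38466)(0.219)² + (0.38466)(0.0953)² = 0.012718 kg m^2.
Treating the hole as negative mass, I = I₀ − I_hole = 0.22743 − 0.012718 = 0.21471 kg m^2.

0.215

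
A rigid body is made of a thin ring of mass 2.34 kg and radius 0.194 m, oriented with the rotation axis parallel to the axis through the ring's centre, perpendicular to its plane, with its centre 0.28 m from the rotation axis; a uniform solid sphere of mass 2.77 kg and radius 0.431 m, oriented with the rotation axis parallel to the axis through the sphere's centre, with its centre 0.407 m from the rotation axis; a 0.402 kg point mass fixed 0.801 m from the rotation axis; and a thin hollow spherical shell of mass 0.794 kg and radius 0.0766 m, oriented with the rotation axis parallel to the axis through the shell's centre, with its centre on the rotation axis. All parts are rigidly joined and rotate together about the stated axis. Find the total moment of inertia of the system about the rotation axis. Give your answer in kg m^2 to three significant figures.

1.20

Thin ring: I_cm = MR² = (2.34)(0.194)² = 0.088068 kg m^2; centre at d = 0.28 m, so the parallel axis theorem gives I = 0.088068 + (2.34)(0.28)² = 0.27152 kg m^2.
Solid sphere: I_cm = (2/5)MR² = (2/5)(2.77)(0.431)² = 0.20582 kg m^2; centre at d = 0.407 m, so the parallel axis theorem gives I = 0.20582 + (2.77)(0.407)² = 0.66467 kg m^2.
Point mass: I_cm = 0; centre at d = 0.801 m, so the parallel axis theorem gives I = 0 + (0.402)(0.801)² = 0.25792 kg m^2.
Spherical shell: I_cm = (2/3)MR² = (2/3)(0.794)(0.0766)² = 0.0031059 kg m^2; axis through the centre, so I = 0.0031059 kg m^2.
Total I = 0.27152 + 0.66467 + 0.25792 + 0.0031059 = 1.1972 kg m^2.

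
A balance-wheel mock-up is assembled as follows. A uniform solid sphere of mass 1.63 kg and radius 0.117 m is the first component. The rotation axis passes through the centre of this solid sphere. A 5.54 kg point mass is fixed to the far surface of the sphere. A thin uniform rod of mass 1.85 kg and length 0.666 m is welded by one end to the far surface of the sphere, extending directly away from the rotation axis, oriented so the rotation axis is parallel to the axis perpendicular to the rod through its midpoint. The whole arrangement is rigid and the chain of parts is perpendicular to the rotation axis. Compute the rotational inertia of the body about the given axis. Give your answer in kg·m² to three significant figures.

0.528

Solid sphere: I_cm = (2/5)MR² = (2/5)(1.63)(0.117)² = 0.0089252 kg·m²; axis through the centre, so I = 0.0089252 kg·m².
Point mass: I_cm = 0; centre at d = 0.117 m, so the parallel axis theorem gives I = 0 + (5.54)(0.117)² = 0.075837 kg·m².
Thin rod: I_cm = (1/12)ML² = (1/12)(1.85)(0.666)² = 0.068382 kg·m²; centre at d = 0.117 + 0.333 = 0.45 m, so the parallel axis theorem gives I = 0.068382 + (1.85)(0.45)² = 0.44301 kg·m².
Total I = 0.0089252 + 0.075837 + 0.44301 = 0.52777 kg·m².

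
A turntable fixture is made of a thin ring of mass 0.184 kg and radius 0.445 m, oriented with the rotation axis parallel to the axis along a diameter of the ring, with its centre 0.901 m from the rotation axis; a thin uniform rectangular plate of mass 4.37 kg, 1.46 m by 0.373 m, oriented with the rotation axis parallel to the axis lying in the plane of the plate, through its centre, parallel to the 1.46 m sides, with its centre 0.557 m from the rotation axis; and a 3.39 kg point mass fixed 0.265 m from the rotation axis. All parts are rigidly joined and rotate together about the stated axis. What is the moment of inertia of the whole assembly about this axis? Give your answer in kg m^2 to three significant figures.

1.81

Thin ring: I_cm = (1/2)MR² = (1/2)(0.184)(0.445)² = 0.018218 kg m^2; centre at d = 0.901 m, so I = I_cm + Md² gives I = 0.018218 + (0.184)(0.901)² = 0.16759 kg m^2.
Rectangular plate: I_cm = (1/12)Mb² = (1/12)(4.37)(0.373)² = 0.050666 kg m^2; centre at d = 0.557 m, so I = I_cm + Md² gives I = 0.050666 + (4.37)(0.557)² = 1.4065 kg m^2.
Point mass: I_cm = 0; centre at d = 0.265 m, so I = I_cm + Md² gives I = 0 + (3.39)(0.265)² = 0.23806 kg m^2.
Total I = 0.16759 + 1.4065 + 0.23806 = 1.8121 kg m^2.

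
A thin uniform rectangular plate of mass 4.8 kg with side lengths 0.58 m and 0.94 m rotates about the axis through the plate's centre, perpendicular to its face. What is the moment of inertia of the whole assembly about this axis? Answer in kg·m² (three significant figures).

I_cm = (1/12)M(a²+b²) = (1/12)(4.8)[(0.58)² + (0.94)²] = 0.488 kg·m²; axis through the centre, so I = 0.488 kg·m².

0.488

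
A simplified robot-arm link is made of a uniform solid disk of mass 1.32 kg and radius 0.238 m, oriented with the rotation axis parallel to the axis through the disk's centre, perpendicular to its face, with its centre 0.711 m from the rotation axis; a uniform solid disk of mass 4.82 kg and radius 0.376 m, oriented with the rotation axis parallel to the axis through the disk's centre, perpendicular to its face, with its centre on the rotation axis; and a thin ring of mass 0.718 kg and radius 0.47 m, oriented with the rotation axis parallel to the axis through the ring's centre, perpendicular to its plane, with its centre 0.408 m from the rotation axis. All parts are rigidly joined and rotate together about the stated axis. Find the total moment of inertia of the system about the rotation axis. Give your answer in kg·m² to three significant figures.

Solid disk: I_cm = (1/2)MR² = (1/2)(1.32)(0.238)² = 0.037385 kg·m²; centre at d = 0.711 m, so the parallel axis theorem gives I = 0.037385 + (1.32)(0.711)² = 0.70467 kg·m².
Solid disk: I_cm = (1/2)MR² = (1/2)(4.82)(0.376)² = 0.34072 kg·m²; axis through the centre, so I = 0.34072 kg·m².
Thin ring: I_cm = MR² = (0.718)(0.47)² = 0.15861 kg·m²; centre at d = 0.408 m, so the parallel axis theorem gives I = 0.15861 + (0.718)(0.408)² = 0.27813 kg·m².
Total I = 0.70467 + 0.34072 + 0.27813 = 1.3235 kg·m².

1.32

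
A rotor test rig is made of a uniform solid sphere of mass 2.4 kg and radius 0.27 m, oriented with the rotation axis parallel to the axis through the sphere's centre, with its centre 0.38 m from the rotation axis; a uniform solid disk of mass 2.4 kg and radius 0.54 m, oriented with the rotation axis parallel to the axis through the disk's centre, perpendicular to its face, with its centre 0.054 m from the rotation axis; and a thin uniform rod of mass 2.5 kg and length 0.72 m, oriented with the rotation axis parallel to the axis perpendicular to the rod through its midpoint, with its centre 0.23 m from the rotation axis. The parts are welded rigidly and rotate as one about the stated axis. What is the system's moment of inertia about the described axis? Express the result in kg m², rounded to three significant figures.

Solid sphere: I_cm = (2/5)MR² = (2/5)(2.4)(0.27)² = 0.069984 kg m²; centre at d = 0.38 m, so I = I_cm + Md² gives I = 0.069984 + (2.4)(0.38)² = 0.41654 kg m².
Solid disk: I_cm = (1/2)MR² = (1/2)(2.4)(0.54)² = 0.34992 kg m²; centre at d = 0.054 m, so I = I_cm + Md² gives I = 0.34992 + (2.4)(0.054)² = 0.35692 kg m².
Thin rod: I_cm = (1/12)ML² = (1/12)(2.5)(0.72)² = 0.108 kg m²; centre at d = 0.23 m, so I = I_cm + Md² gives I = 0.108 + (2.5)(0.23)² = 0.24025 kg m².
Total I = 0.41654 + 0.35692 + 0.24025 = 1.0137 kg m².

1.01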